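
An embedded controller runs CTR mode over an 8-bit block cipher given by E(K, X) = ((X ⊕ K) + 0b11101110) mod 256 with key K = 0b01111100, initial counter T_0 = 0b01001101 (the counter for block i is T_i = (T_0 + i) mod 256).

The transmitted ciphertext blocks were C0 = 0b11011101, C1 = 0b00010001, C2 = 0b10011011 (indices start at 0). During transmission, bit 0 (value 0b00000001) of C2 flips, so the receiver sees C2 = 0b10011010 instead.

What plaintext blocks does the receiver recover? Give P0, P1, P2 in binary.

P0 = 0b11000010, P1 = 0b00110001, P2 = 0b10111011

CTR decryption: S_i = E(K, T_i) where T_i is the counter for block i; P_i = C_i ⊕ S_i.
Only C2 changed, to 0b10011010. In CTR, a change in C_i flips the same bit in P_i only; the keystream is unaffected. Decrypting the received ciphertext:
P0: T = 0b01001101, S = E(K, T) = 0b00011111; 0b11011101 ⊕ 0b00011111 = 0b11000010.
P1: T = 0b01001110, S = E(K, T) = 0b00100000; 0b00010001 ⊕ 0b00100000 = 0b00110001.
P2: T = 0b01001111, S = E(K, T) = 0b00100001; 0b10011010 ⊕ 0b00100001 = 0b10111011.
Blocks that differ from the original plaintext: P2.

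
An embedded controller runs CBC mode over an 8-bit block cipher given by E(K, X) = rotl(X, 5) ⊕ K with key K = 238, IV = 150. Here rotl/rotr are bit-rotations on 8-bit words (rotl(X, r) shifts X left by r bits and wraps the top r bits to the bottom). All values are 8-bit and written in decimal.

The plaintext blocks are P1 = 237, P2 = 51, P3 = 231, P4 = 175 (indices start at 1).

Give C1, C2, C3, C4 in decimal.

C1 = 129, C2 = 184, C3 = 5, C4 = 187

CBC encryption: C_i = E(K, P_i ⊕ C_{i−1}), with C_{0} = IV.
C1: P1 ⊕ 150 = 123; E(K, 123) = 129.
C2: P2 ⊕ 129 = 178; E(K, 178) = 184.
C3: P3 ⊕ 184 = 95; E(K, 95) = 5.
C4: P4 ⊕ 5 = 170; E(K, 170) = 187.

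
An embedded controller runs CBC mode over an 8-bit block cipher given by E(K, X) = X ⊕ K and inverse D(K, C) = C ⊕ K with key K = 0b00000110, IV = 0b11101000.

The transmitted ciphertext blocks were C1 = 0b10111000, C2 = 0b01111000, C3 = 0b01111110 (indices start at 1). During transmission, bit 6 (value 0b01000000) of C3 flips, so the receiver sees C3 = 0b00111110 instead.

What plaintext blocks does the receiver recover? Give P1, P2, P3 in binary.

CBC decryption: P_i = D(K, C_i) ⊕ C_{i−1}, with C_{0} = IV.
Only C3 changed, to 0b00111110. In CBC, a change in C_i garbles P_i and flips the same bit in P_{i+1}. Decrypting the received ciphertext:
P1: D(K, 0b10111000) = 0b10111110; 0b10111110 ⊕ 0b11101000 = 0b01010110.
P2: D(K, 0b01111000) = 0b01111110; 0b01111110 ⊕ 0b10111000 = 0b11000110.
P3: D(K, 0b00111110) = 0b00111000; 0b00111000 ⊕ 0b01111000 = 0b01000000.
Blocks that differ from the original plaintext: P3.

P1 = 0b01010110, P2 = 0b11000110, P3 = 0b01000000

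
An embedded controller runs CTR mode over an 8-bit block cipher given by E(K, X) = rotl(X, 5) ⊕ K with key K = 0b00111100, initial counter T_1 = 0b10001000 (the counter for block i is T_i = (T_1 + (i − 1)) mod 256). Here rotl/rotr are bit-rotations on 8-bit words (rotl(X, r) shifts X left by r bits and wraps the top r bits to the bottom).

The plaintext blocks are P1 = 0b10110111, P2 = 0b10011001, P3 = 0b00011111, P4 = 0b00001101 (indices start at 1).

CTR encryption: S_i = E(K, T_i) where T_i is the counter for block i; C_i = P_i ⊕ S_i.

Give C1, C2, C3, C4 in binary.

C1: T = 0b10001000, S = E(K, T) = 0b00101101; 0b10110111 ⊕ 0b00101101 = 0b10011010.
C2: T = 0b10001001, S = E(K, T) = 0b00001101; 0b10011001 ⊕ 0b00001101 = 0b10010100.
C3: T = 0b10001010, S = E(K, T) = 0b01101101; 0b00011111 ⊕ 0b01101101 = 0b01110010.
C4: T = 0b10001011, S = E(K, T) = 0b01001101; 0b00001101 ⊕ 0b01001101 = 0b01000000.

C1 = 0b10011010, C2 = 0b10010100, C3 = 0b01110010, C4 = 0b01000000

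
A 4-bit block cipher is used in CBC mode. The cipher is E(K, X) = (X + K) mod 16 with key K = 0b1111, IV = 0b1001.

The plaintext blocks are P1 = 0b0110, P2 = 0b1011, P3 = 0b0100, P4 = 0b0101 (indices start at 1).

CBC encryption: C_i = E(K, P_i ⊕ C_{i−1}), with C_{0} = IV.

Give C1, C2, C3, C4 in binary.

C1 = 0b1110, C2 = 0b0100, C3 = 0b1111, C4 = 0b1001

C1: P1 ⊕ 0b1001 = 0b1111; E(K, 0b1111) = 0b1110.
C2: P2 ⊕ 0b1110 = 0b0101; E(K, 0b0101) = 0b0100.
C3: P3 ⊕ 0b0100 = 0b0000; E(K, 0b0000) = 0b1111.
C4: P4 ⊕ 0b1111 = 0b1010; E(K, 0b1010) = 0b1001.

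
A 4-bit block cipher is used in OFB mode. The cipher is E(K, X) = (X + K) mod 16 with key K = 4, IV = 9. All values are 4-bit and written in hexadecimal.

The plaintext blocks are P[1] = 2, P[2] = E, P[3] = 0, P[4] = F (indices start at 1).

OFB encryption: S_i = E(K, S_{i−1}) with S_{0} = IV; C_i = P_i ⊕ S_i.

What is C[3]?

C[3] = 5

C[1]: S = E(K, 9) = D; 2 ⊕ D = F.
C[2]: S = E(K, D) = 1; E ⊕ 1 = F.
C[3]: S = E(K, 1) = 5; 0 ⊕ 5 = 5.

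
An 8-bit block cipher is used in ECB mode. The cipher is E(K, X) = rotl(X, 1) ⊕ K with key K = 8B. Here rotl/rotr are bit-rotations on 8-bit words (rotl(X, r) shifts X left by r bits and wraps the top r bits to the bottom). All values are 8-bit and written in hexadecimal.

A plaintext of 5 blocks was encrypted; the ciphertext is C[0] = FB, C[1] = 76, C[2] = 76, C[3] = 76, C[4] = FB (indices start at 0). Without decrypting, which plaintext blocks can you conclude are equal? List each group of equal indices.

P[0] = P[4]; P[1] = P[2] = P[3]

ECB encrypts each block independently with the same key, so equal ciphertext blocks imply equal plaintext blocks.
C[0] = C[4] = FB, so P[0] = P[4].
C[1] = C[2] = C[3] = 76, so P[1] = P[2] = P[3].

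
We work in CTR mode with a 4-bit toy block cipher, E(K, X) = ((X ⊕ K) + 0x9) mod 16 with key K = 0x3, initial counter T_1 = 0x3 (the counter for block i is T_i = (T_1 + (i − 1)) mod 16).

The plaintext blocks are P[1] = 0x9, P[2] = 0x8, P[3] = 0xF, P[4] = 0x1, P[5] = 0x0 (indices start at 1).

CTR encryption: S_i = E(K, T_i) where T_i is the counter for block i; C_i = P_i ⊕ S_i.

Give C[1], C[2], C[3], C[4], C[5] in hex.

C[1]: T = 0x3, S = E(K, T) = 0x9; 0x9 ⊕ 0x9 = 0x0.
C[2]: T = 0x4, S = E(K, T) = 0x0; 0x8 ⊕ 0x0 = 0x8.
C[3]: T = 0x5, S = E(K, T) = 0xF; 0xF ⊕ 0xF = 0x0.
C[4]: T = 0x6, S = E(K, T) = 0xE; 0x1 ⊕ 0xE = 0xF.
C[5]: T = 0x7, S = E(K, T) = 0xD; 0x0 ⊕ 0xD = 0xD.

C[1] = 0x0, C[2] = 0x8, C[3] = 0x0, C[4] = 0xF, C[5] = 0xD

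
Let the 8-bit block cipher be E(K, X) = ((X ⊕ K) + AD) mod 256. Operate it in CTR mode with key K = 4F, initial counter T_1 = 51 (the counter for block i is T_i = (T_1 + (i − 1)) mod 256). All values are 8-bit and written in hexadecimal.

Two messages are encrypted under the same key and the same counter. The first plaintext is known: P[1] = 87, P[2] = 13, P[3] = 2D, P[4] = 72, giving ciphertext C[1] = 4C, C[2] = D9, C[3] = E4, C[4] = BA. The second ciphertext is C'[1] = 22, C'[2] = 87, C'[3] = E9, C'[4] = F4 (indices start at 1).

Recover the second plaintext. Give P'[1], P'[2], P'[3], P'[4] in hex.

In CTR with a reused counter, both messages share the same keystream S_i, so C_i ⊕ C'_i = P_i ⊕ P'_i and thus P'_i = P_i ⊕ C_i ⊕ C'_i.
P'[1]: 87 ⊕ 4C ⊕ 22 = E9.
P'[2]: 13 ⊕ D9 ⊕ 87 = 4D.
P'[3]: 2D ⊕ E4 ⊕ E9 = 20.
P'[4]: 72 ⊕ BA ⊕ F4 = 3C.

P'[1] = E9, P'[2] = 4D, P'[3] = 20, P'[4] = 3C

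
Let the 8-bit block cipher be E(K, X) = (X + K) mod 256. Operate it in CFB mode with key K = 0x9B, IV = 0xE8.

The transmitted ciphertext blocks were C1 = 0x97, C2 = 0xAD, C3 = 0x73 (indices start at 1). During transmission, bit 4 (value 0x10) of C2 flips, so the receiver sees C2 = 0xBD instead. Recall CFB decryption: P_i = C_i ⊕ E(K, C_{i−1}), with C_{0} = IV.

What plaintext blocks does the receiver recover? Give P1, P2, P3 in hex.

P1 = 0x14, P2 = 0x8F, P3 = 0x2B

Only C2 changed, to 0xBD. In CFB, a change in C_i flips the same bit in P_i and garbles P_{i+1}. Decrypting the received ciphertext:
P1: E(K, 0xE8) = 0x83; 0x97 ⊕ 0x83 = 0x14.
P2: E(K, 0x97) = 0x32; 0xBD ⊕ 0x32 = 0x8F.
P3: E(K, 0xBD) = 0x58; 0x73 ⊕ 0x58 = 0x2B.
Blocks that differ from the original plaintext: P2, P3.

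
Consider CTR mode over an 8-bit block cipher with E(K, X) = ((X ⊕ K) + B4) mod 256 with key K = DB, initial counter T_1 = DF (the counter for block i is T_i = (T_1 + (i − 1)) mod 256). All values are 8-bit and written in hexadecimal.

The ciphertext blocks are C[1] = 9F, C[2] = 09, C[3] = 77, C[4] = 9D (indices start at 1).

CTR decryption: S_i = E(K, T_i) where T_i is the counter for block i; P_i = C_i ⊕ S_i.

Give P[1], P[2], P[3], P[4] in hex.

P[1]: T = DF, S = E(K, T) = B8; 9F ⊕ B8 = 27.
P[2]: T = E0, S = E(K, T) = EF; 09 ⊕ EF = E6.
P[3]: T = E1, S = E(K, T) = EE; 77 ⊕ EE = 99.
P[4]: T = E2, S = E(K, T) = ED; 9D ⊕ ED = 70.

P[1] = 27, P[2] = E6, P[3] = 99, P[4] = 70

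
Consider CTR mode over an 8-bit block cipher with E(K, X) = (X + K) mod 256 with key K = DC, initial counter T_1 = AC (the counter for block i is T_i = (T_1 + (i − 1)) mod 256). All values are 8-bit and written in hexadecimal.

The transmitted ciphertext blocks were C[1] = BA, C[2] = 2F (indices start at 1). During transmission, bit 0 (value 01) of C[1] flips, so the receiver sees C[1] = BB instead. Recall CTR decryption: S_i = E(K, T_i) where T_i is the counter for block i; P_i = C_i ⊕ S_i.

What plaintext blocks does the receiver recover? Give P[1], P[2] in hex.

P[1] = 33, P[2] = A6

Only C[1] changed, to BB. In CTR, a change in C_i flips the same bit in P_i only; the keystream is unaffected. Decrypting the received ciphertext:
P[1]: T = AC, S = E(K, T) = 88; BB ⊕ 88 = 33.
P[2]: T = AD, S = E(K, T) = 89; 2F ⊕ 89 = A6.
Blocks that differ from the original plaintext: P[1].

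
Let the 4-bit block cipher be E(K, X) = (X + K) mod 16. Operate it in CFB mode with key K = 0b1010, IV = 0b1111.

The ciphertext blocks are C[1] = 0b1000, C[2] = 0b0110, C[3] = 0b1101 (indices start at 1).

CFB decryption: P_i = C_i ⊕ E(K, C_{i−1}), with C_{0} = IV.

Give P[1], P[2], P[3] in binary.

P[1] = 0b0001, P[2] = 0b0100, P[3] = 0b1101

P[1]: E(K, 0b1111) = 0b1001; 0b1000 ⊕ 0b1001 = 0b0001.
P[2]: E(K, 0b1000) = 0b0010; 0b0110 ⊕ 0b0010 = 0b0100.
P[3]: E(K, 0b0110) = 0b0000; 0b1101 ⊕ 0b0000 = 0b1101.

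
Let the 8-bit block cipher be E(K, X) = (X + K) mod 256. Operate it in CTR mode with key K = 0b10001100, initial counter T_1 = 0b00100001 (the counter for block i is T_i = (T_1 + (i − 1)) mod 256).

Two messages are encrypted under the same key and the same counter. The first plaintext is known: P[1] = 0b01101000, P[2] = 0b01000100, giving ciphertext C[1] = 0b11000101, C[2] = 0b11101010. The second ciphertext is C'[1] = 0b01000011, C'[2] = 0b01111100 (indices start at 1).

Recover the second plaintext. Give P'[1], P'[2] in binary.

P'[1] = 0b11101110, P'[2] = 0b11010010

In CTR with a reused counter, both messages share the same keystream S_i, so C_i ⊕ C'_i = P_i ⊕ P'_i and thus P'_i = P_i ⊕ C_i ⊕ C'_i.
P'[1]: 0b01101000 ⊕ 0b11000101 ⊕ 0b01000011 = 0b11101110.
P'[2]: 0b01000100 ⊕ 0b11101010 ⊕ 0b01111100 = 0b11010010.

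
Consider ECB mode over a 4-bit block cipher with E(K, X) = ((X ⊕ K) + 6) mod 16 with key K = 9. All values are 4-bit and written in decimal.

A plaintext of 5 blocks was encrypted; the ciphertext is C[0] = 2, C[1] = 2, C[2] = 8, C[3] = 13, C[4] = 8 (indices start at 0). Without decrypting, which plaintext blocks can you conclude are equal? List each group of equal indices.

ECB encrypts each block independently with the same key, so equal ciphertext blocks imply equal plaintext blocks.
C[0] = C[1] = 2, so P[0] = P[1].
C[2] = C[4] = 8, so P[2] = P[4].

P[0] = P[1]; P[2] = P[4]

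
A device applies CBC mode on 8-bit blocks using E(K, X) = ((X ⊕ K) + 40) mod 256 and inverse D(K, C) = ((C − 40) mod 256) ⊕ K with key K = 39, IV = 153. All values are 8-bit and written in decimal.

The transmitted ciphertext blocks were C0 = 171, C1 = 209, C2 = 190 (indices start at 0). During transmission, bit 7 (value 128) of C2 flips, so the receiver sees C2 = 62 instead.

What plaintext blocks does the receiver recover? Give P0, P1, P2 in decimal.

P0 = 61, P1 = 37, P2 = 224

CBC decryption: P_i = D(K, C_i) ⊕ C_{i−1}, with C_{−1} = IV.
Only C2 changed, to 62. In CBC, a change in C_i garbles P_i and flips the same bit in P_{i+1}. Decrypting the received ciphertext:
P0: D(K, 171) = 164; 164 ⊕ 153 = 61.
P1: D(K, 209) = 142; 142 ⊕ 171 = 37.
P2: D(K, 62) = 49; 49 ⊕ 209 = 224.
Blocks that differ from the original plaintext: P2.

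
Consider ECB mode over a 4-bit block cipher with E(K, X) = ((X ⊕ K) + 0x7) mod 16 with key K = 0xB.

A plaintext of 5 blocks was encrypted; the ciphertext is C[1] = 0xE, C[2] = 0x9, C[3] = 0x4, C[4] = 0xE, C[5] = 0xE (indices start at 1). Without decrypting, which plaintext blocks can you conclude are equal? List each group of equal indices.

P[1] = P[4] = P[5]

ECB encrypts each block independently with the same key, so equal ciphertext blocks imply equal plaintext blocks.
C[1] = C[4] = C[5] = 0xE, so P[1] = P[4] = P[5].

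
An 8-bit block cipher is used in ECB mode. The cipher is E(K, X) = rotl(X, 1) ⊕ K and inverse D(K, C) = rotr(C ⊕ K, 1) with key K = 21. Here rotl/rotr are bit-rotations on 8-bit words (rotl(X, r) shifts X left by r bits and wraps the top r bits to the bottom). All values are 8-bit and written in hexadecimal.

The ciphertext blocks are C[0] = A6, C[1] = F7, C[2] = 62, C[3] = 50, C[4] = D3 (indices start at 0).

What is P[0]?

P[0] = C3

ECB decryption: P_i = D(K, C_i).
P[0]: D(K, A6) = C3.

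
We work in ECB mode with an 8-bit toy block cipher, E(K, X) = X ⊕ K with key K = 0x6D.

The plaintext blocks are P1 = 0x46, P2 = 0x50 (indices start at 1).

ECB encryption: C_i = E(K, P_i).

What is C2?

C2 = 0x3D

C2: E(K, 0x50) = 0x3D.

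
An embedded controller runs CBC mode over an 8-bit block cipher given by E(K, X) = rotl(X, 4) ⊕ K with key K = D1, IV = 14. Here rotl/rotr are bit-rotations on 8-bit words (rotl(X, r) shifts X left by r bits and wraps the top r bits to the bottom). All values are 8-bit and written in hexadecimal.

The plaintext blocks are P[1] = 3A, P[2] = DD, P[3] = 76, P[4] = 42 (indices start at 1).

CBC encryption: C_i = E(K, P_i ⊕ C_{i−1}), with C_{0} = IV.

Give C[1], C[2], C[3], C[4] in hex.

C[1] = 33, C[2] = 3F, C[3] = 45, C[4] = A1

C[1]: P[1] ⊕ 14 = 2E; E(K, 2E) = 33.
C[2]: P[2] ⊕ 33 = EE; E(K, EE) = 3F.
C[3]: P[3] ⊕ 3F = 49; E(K, 49) = 45.
C[4]: P[4] ⊕ 45 = 07; E(K, 07) = A1.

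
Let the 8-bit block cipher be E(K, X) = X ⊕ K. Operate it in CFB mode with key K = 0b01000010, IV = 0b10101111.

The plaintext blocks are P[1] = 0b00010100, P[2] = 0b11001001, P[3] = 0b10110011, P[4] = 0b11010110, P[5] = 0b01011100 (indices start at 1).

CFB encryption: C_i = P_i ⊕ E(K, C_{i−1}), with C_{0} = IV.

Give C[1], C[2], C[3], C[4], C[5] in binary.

C[1]: E(K, 0b10101111) = 0b11101101; 0b00010100 ⊕ 0b11101101 = 0b11111001.
C[2]: E(K, 0b11111001) = 0b10111011; 0b11001001 ⊕ 0b10111011 = 0b01110010.
C[3]: E(K, 0b01110010) = 0b00110000; 0b10110011 ⊕ 0b00110000 = 0b10000011.
C[4]: E(K, 0b10000011) = 0b11000001; 0b11010110 ⊕ 0b11000001 = 0b00010111.
C[5]: E(K, 0b00010111) = 0b01010101; 0b01011100 ⊕ 0b01010101 = 0b00001001.

C[1] = 0b11111001, C[2] = 0b01110010, C[3] = 0b10000011, C[4] = 0b00010111, C[5] = 0b00001001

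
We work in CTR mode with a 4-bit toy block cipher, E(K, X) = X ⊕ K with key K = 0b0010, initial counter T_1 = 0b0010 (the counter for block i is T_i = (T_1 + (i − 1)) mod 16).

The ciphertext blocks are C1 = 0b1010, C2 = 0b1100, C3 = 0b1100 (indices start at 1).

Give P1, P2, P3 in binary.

P1 = 0b1010, P2 = 0b1101, P3 = 0b1010

CTR decryption: S_i = E(K, T_i) where T_i is the counter for block i; P_i = C_i ⊕ S_i.
P1: T = 0b0010, S = E(K, T) = 0b0000; 0b1010 ⊕ 0b0000 = 0b1010.
P2: T = 0b0011, S = E(K, T) = 0b0001; 0b1100 ⊕ 0b0001 = 0b1101.
P3: T = 0b0100, S = E(K, T) = 0b0110; 0b1100 ⊕ 0b0110 = 0b1010.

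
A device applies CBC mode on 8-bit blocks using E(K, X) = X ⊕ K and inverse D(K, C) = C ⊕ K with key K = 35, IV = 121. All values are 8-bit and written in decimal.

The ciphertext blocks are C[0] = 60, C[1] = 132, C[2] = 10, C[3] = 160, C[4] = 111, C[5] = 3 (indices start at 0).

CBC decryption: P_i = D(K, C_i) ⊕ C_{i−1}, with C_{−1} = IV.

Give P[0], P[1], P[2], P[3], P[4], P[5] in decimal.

P[0] = 102, P[1] = 155, P[2] = 173, P[3] = 137, P[4] = 236, P[5] = 79

P[0]: D(K, 60) = 31; 31 ⊕ 121 = 102.
P[1]: D(K, 132) = 167; 167 ⊕ 60 = 155.
P[2]: D(K, 10) = 41; 41 ⊕ 132 = 173.
P[3]: D(K, 160) = 131; 131 ⊕ 10 = 137.
P[4]: D(K, 111) = 76; 76 ⊕ 160 = 236.
P[5]: D(K, 3) = 32; 32 ⊕ 111 = 79.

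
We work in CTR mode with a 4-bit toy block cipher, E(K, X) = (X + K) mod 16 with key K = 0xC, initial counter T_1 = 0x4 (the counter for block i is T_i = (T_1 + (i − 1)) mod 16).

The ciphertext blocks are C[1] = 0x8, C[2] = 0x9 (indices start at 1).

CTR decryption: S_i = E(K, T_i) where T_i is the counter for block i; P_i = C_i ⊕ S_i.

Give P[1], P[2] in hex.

P[1] = 0x8, P[2] = 0x8

P[1]: T = 0x4, S = E(K, T) = 0x0; 0x8 ⊕ 0x0 = 0x8.
P[2]: T = 0x5, S = E(K, T) = 0x1; 0x9 ⊕ 0x1 = 0x8.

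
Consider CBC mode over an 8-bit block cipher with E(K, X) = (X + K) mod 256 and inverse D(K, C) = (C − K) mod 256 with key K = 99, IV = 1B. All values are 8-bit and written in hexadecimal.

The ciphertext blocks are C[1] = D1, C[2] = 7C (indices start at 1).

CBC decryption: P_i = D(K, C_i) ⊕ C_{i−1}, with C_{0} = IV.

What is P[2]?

P[2] = 32

P[2]: D(K, 7C) = E3; E3 ⊕ D1 = 32.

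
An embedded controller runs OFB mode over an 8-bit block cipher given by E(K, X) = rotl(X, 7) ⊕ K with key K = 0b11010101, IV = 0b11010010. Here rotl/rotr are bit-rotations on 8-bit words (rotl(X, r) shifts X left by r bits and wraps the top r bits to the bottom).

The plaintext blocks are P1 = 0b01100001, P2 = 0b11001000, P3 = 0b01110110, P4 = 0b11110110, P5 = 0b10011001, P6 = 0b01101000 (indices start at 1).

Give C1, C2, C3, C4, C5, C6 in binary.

C1 = 0b11011101, C2 = 0b01000011, C3 = 0b01100110, C4 = 0b00101011, C5 = 0b10100010, C6 = 0b00100000

OFB encryption: S_i = E(K, S_{i−1}) with S_{0} = IV; C_i = P_i ⊕ S_i.
C1: S = E(K, 0b11010010) = 0b10111100; 0b01100001 ⊕ 0b10111100 = 0b11011101.
C2: S = E(K, 0b10111100) = 0b10001011; 0b11001000 ⊕ 0b10001011 = 0b01000011.
C3: S = E(K, 0b10001011) = 0b00010000; 0b01110110 ⊕ 0b00010000 = 0b01100110.
C4: S = E(K, 0b00010000) = 0b11011101; 0b11110110 ⊕ 0b11011101 = 0b00101011.
C5: S = E(K, 0b11011101) = 0b00111011; 0b10011001 ⊕ 0b00111011 = 0b10100010.
C6: S = E(K, 0b00111011) = 0b01001000; 0b01101000 ⊕ 0b01001000 = 0b00100000.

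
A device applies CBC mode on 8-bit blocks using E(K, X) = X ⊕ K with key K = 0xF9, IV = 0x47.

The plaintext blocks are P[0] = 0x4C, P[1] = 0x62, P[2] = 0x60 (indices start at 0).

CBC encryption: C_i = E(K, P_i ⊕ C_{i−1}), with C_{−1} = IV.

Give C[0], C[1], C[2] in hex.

C[0] = 0xF2, C[1] = 0x69, C[2] = 0xF0

C[0]: P[0] ⊕ 0x47 = 0x0B; E(K, 0x0B) = 0xF2.
C[1]: P[1] ⊕ 0xF2 = 0x90; E(K, 0x90) = 0x69.
C[2]: P[2] ⊕ 0x69 = 0x09; E(K, 0x09) = 0xF0.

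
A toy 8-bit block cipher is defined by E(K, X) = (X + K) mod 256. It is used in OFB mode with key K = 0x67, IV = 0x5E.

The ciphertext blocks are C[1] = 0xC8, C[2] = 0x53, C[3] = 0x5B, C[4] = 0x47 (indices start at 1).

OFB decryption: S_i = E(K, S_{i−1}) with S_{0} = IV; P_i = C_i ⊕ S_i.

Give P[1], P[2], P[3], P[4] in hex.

P[1] = 0x0D, P[2] = 0x7F, P[3] = 0xC8, P[4] = 0xBD

P[1]: S = E(K, 0x5E) = 0xC5; 0xC8 ⊕ 0xC5 = 0x0D.
P[2]: S = E(K, 0xC5) = 0x2C; 0x53 ⊕ 0x2C = 0x7F.
P[3]: S = E(K, 0x2C) = 0x93; 0x5B ⊕ 0x93 = 0xC8.
P[4]: S = E(K, 0x93) = 0xFA; 0x47 ⊕ 0xFA = 0xBD.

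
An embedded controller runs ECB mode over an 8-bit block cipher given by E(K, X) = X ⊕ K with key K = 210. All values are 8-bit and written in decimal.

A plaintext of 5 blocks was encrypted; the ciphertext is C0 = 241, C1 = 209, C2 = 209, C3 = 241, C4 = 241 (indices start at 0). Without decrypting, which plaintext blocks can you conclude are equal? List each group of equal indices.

ECB encrypts each block independently with the same key, so equal ciphertext blocks imply equal plaintext blocks.
C0 = C3 = C4 = 241, so P0 = P3 = P4.
C1 = C2 = 209, so P1 = P2.

P0 = P3 = P4; P1 = P2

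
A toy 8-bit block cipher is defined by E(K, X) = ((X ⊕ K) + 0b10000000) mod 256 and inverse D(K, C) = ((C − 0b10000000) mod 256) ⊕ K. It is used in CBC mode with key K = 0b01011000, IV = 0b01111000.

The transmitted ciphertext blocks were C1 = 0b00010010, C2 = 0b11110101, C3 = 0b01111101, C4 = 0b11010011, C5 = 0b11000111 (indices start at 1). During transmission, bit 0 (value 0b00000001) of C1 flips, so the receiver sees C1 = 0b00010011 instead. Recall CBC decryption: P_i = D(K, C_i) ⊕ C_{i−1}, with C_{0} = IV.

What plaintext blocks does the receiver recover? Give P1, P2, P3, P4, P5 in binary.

P1 = 0b10110011, P2 = 0b00111110, P3 = 0b01010000, P4 = 0b01110110, P5 = 0b11001100

Only C1 changed, to 0b00010011. In CBC, a change in C_i garbles P_i and flips the same bit in P_{i+1}. Decrypting the received ciphertext:
P1: D(K, 0b00010011) = 0b11001011; 0b11001011 ⊕ 0b01111000 = 0b10110011.
P2: D(K, 0b11110101) = 0b00101101; 0b00101101 ⊕ 0b00010011 = 0b00111110.
P3: D(K, 0b01111101) = 0b10100101; 0b10100101 ⊕ 0b11110101 = 0b01010000.
P4: D(K, 0b11010011) = 0b00001011; 0b00001011 ⊕ 0b01111101 = 0b01110110.
P5: D(K, 0b11000111) = 0b00011111; 0b00011111 ⊕ 0b11010011 = 0b11001100.
Blocks that differ from the original plaintext: P1, P2.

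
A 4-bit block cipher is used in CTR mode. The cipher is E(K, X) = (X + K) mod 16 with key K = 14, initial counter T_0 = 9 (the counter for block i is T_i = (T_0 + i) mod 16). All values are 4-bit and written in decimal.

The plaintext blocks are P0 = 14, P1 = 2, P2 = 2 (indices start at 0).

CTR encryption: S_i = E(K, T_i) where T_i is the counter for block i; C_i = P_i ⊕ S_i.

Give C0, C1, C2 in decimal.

C0: T = 9, S = E(K, T) = 7; 14 ⊕ 7 = 9.
C1: T = 10, S = E(K, T) = 8; 2 ⊕ 8 = 10.
C2: T = 11, S = E(K, T) = 9; 2 ⊕ 9 = 11.

C0 = 9, C1 = 10, C2 = 11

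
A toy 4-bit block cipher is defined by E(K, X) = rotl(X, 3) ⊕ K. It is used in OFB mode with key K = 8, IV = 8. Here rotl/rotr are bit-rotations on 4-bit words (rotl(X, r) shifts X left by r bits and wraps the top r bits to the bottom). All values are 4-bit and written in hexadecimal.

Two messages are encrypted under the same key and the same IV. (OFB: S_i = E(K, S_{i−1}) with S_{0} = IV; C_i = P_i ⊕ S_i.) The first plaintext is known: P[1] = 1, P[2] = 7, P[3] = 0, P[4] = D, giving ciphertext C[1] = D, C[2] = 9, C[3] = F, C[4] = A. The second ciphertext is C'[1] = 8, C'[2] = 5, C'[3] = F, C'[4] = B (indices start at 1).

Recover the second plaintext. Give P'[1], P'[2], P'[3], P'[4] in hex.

P'[1] = 4, P'[2] = B, P'[3] = 0, P'[4] = C

In OFB with a reused IV, both messages share the same keystream S_i, so C_i ⊕ C'_i = P_i ⊕ P'_i and thus P'_i = P_i ⊕ C_i ⊕ C'_i.
P'[1]: 1 ⊕ D ⊕ 8 = 4.
P'[2]: 7 ⊕ 9 ⊕ 5 = B.
P'[3]: 0 ⊕ F ⊕ F = 0.
P'[4]: D ⊕ A ⊕ B = C.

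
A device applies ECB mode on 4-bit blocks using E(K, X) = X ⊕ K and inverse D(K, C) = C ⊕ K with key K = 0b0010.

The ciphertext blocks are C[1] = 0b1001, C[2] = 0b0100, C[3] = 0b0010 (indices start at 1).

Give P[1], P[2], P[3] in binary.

ECB decryption: P_i = D(K, C_i).
P[1]: D(K, 0b1001) = 0b1011.
P[2]: D(K, 0b0100) = 0b0110.
P[3]: D(K, 0b0010) = 0b0000.

P[1] = 0b1011, P[2] = 0b0110, P[3] = 0b0000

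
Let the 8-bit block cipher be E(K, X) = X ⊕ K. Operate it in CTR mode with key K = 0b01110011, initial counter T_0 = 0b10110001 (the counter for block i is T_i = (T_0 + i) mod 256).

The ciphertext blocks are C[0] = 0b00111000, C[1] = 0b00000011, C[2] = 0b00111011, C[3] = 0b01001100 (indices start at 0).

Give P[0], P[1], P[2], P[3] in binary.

P[0] = 0b11111010, P[1] = 0b11000010, P[2] = 0b11111011, P[3] = 0b10001011

CTR decryption: S_i = E(K, T_i) where T_i is the counter for block i; P_i = C_i ⊕ S_i.
P[0]: T = 0b10110001, S = E(K, T) = 0b11000010; 0b00111000 ⊕ 0b11000010 = 0b11111010.
P[1]: T = 0b10110010, S = E(K, T) = 0b11000001; 0b00000011 ⊕ 0b11000001 = 0b11000010.
P[2]: T = 0b10110011, S = E(K, T) = 0b11000000; 0b00111011 ⊕ 0b11000000 = 0b11111011.
P[3]: T = 0b10110100, S = E(K, T) = 0b11000111; 0b01001100 ⊕ 0b11000111 = 0b10001011.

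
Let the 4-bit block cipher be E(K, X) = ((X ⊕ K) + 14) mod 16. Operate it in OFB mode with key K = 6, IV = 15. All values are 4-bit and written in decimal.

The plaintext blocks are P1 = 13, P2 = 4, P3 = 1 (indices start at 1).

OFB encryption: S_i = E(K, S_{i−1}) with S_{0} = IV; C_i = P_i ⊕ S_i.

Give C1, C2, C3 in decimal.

C1 = 10, C2 = 11, C3 = 6

C1: S = E(K, 15) = 7; 13 ⊕ 7 = 10.
C2: S = E(K, 7) = 15; 4 ⊕ 15 = 11.
C3: S = E(K, 15) = 7; 1 ⊕ 7 = 6.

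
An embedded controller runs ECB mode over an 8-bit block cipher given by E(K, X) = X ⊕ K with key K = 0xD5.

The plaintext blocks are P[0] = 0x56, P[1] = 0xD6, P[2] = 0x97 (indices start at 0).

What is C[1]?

ECB encryption: C_i = E(K, P_i).
C[1]: E(K, 0xD6) = 0x03.

C[1] = 0x03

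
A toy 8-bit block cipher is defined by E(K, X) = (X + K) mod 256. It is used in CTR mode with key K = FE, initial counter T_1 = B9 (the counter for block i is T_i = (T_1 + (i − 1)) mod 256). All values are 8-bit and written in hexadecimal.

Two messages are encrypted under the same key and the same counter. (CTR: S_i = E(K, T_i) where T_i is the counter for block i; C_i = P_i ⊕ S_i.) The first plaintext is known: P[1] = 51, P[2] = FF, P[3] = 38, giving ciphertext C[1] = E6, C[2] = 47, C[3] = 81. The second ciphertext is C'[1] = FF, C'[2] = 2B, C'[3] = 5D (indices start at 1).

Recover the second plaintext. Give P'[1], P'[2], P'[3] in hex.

P'[1] = 48, P'[2] = 93, P'[3] = E4

In CTR with a reused counter, both messages share the same keystream S_i, so C_i ⊕ C'_i = P_i ⊕ P'_i and thus P'_i = P_i ⊕ C_i ⊕ C'_i.
P'[1]: 51 ⊕ E6 ⊕ FF = 48.
P'[2]: FF ⊕ 47 ⊕ 2B = 93.
P'[3]: 38 ⊕ 81 ⊕ 5D = E4.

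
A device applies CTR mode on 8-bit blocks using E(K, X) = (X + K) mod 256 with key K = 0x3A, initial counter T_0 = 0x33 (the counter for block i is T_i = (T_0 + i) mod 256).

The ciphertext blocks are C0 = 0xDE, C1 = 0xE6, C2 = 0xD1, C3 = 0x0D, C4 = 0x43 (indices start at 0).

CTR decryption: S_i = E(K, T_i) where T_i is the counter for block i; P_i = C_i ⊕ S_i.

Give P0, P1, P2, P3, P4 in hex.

P0: T = 0x33, S = E(K, T) = 0x6D; 0xDE ⊕ 0x6D = 0xB3.
P1: T = 0x34, S = E(K, T) = 0x6E; 0xE6 ⊕ 0x6E = 0x88.
P2: T = 0x35, S = E(K, T) = 0x6F; 0xD1 ⊕ 0x6F = 0xBE.
P3: T = 0x36, S = E(K, T) = 0x70; 0x0D ⊕ 0x70 = 0x7D.
P4: T = 0x37, S = E(K, T) = 0x71; 0x43 ⊕ 0x71 = 0x32.

P0 = 0xB3, P1 = 0x88, P2 = 0xBE, P3 = 0x7D, P4 = 0x32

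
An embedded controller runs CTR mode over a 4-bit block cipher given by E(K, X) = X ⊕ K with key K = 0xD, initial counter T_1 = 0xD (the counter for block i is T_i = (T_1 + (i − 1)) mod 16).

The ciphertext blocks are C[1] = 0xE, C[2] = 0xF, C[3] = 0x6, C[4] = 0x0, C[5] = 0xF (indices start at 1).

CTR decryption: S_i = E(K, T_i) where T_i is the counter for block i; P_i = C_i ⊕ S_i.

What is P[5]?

P[5] = 0x3

P[5]: T = 0x1, S = E(K, T) = 0xC; 0xF ⊕ 0xC = 0x3.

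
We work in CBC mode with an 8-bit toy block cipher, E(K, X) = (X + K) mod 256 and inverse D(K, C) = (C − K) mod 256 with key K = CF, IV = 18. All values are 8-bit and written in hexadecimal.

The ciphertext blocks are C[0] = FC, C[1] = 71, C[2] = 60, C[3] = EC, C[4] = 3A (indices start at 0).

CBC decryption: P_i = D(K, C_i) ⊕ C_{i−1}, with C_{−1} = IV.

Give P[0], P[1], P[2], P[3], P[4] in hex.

P[0] = 35, P[1] = 5E, P[2] = E0, P[3] = 7D, P[4] = 87

P[0]: D(K, FC) = 2D; 2D ⊕ 18 = 35.
P[1]: D(K, 71) = A2; A2 ⊕ FC = 5E.
P[2]: D(K, 60) = 91; 91 ⊕ 71 = E0.
P[3]: D(K, EC) = 1D; 1D ⊕ 60 = 7D.
P[4]: D(K, 3A) = 6B; 6B ⊕ EC = 87.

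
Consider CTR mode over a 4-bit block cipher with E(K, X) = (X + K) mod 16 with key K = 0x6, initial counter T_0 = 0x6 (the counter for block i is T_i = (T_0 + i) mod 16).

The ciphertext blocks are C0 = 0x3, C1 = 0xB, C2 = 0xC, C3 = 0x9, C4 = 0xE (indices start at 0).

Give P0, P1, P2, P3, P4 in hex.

CTR decryption: S_i = E(K, T_i) where T_i is the counter for block i; P_i = C_i ⊕ S_i.
P0: T = 0x6, S = E(K, T) = 0xC; 0x3 ⊕ 0xC = 0xF.
P1: T = 0x7, S = E(K, T) = 0xD; 0xB ⊕ 0xD = 0x6.
P2: T = 0x8, S = E(K, T) = 0xE; 0xC ⊕ 0xE = 0x2.
P3: T = 0x9, S = E(K, T) = 0xF; 0x9 ⊕ 0xF = 0x6.
P4: T = 0xA, S = E(K, T) = 0x0; 0xE ⊕ 0x0 = 0xE.

P0 = 0xF, P1 = 0x6, P2 = 0x2, P3 = 0x6, P4 = 0xE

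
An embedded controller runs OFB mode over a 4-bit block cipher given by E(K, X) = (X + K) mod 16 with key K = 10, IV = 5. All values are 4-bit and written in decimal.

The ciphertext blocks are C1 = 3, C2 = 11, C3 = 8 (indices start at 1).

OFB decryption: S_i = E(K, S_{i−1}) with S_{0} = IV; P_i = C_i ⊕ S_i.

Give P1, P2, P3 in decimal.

P1: S = E(K, 5) = 15; 3 ⊕ 15 = 12.
P2: S = E(K, 15) = 9; 11 ⊕ 9 = 2.
P3: S = E(K, 9) = 3; 8 ⊕ 3 = 11.

P1 = 12, P2 = 2, P3 = 11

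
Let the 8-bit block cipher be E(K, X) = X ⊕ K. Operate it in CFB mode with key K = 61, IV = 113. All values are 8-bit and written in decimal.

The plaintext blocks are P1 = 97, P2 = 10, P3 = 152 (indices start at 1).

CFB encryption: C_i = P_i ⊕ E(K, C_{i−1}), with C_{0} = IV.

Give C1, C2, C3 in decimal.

C1 = 45, C2 = 26, C3 = 191

C1: E(K, 113) = 76; 97 ⊕ 76 = 45.
C2: E(K, 45) = 16; 10 ⊕ 16 = 26.
C3: E(K, 26) = 39; 152 ⊕ 39 = 191.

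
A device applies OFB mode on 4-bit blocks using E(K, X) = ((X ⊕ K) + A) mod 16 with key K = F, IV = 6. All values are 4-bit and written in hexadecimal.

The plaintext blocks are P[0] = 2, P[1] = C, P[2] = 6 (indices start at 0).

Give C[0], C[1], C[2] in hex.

OFB encryption: S_i = E(K, S_{i−1}) with S_{−1} = IV; C_i = P_i ⊕ S_i.
C[0]: S = E(K, 6) = 3; 2 ⊕ 3 = 1.
C[1]: S = E(K, 3) = 6; C ⊕ 6 = A.
C[2]: S = E(K, 6) = 3; 6 ⊕ 3 = 5.

C[0] = 1, C[1] = A, C[2] = 5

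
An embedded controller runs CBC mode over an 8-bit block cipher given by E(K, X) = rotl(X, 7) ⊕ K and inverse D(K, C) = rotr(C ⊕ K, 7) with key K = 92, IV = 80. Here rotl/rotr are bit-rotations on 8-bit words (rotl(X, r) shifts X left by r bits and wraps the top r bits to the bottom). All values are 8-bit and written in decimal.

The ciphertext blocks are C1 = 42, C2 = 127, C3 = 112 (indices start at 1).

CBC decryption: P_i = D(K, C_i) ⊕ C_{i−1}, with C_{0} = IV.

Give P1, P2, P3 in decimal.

P1: D(K, 42) = 236; 236 ⊕ 80 = 188.
P2: D(K, 127) = 70; 70 ⊕ 42 = 108.
P3: D(K, 112) = 88; 88 ⊕ 127 = 39.

P1 = 188, P2 = 108, P3 = 39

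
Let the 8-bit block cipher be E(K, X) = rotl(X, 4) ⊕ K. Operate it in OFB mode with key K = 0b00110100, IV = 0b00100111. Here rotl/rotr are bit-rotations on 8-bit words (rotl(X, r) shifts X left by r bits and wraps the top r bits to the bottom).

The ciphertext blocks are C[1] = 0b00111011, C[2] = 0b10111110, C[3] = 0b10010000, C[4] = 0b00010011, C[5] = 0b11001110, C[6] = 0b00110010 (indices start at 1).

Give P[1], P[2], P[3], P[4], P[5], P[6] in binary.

P[1] = 0b01111101, P[2] = 0b11101110, P[3] = 0b10100001, P[4] = 0b00110100, P[5] = 0b10001000, P[6] = 0b01100010

OFB decryption: S_i = E(K, S_{i−1}) with S_{0} = IV; P_i = C_i ⊕ S_i.
P[1]: S = E(K, 0b00100111) = 0b01000110; 0b00111011 ⊕ 0b01000110 = 0b01111101.
P[2]: S = E(K, 0b01000110) = 0b01010000; 0b10111110 ⊕ 0b01010000 = 0b11101110.
P[3]: S = E(K, 0b01010000) = 0b00110001; 0b10010000 ⊕ 0b00110001 = 0b10100001.
P[4]: S = E(K, 0b00110001) = 0b00100111; 0b00010011 ⊕ 0b00100111 = 0b00110100.
P[5]: S = E(K, 0b00100111) = 0b01000110; 0b11001110 ⊕ 0b01000110 = 0b10001000.
P[6]: S = E(K, 0b01000110) = 0b01010000; 0b00110010 ⊕ 0b01010000 = 0b01100010.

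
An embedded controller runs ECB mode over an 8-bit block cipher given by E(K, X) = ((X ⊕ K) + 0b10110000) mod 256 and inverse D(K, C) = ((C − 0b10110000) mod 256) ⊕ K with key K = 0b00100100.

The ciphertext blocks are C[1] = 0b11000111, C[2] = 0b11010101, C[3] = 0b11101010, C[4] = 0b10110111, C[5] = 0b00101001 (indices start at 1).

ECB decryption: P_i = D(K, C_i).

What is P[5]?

P[5] = 0b01011101

P[5]: D(K, 0b00101001) = 0b01011101.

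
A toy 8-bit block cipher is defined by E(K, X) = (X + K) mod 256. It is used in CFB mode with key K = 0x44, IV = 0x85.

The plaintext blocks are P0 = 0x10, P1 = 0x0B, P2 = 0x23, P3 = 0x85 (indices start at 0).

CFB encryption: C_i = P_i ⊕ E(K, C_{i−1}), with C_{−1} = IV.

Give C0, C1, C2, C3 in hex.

C0 = 0xD9, C1 = 0x16, C2 = 0x79, C3 = 0x38

C0: E(K, 0x85) = 0xC9; 0x10 ⊕ 0xC9 = 0xD9.
C1: E(K, 0xD9) = 0x1D; 0x0B ⊕ 0x1D = 0x16.
C2: E(K, 0x16) = 0x5A; 0x23 ⊕ 0x5A = 0x79.
C3: E(K, 0x79) = 0xBD; 0x85 ⊕ 0xBD = 0x38.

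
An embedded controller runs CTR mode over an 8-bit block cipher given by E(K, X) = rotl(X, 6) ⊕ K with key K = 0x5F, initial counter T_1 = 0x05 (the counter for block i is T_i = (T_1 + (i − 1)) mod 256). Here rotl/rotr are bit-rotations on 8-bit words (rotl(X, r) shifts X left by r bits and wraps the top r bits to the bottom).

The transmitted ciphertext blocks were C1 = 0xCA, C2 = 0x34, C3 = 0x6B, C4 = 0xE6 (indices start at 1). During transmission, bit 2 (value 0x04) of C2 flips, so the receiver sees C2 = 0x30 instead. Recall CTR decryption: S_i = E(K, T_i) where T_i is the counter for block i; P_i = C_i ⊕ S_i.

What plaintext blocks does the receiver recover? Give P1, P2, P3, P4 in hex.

P1 = 0xD4, P2 = 0xEE, P3 = 0xF5, P4 = 0xBB

Only C2 changed, to 0x30. In CTR, a change in C_i flips the same bit in P_i only; the keystream is unaffected. Decrypting the received ciphertext:
P1: T = 0x05, S = E(K, T) = 0x1E; 0xCA ⊕ 0x1E = 0xD4.
P2: T = 0x06, S = E(K, T) = 0xDE; 0x30 ⊕ 0xDE = 0xEE.
P3: T = 0x07, S = E(K, T) = 0x9E; 0x6B ⊕ 0x9E = 0xF5.
P4: T = 0x08, S = E(K, T) = 0x5D; 0xE6 ⊕ 0x5D = 0xBB.
Blocks that differ from the original plaintext: P2.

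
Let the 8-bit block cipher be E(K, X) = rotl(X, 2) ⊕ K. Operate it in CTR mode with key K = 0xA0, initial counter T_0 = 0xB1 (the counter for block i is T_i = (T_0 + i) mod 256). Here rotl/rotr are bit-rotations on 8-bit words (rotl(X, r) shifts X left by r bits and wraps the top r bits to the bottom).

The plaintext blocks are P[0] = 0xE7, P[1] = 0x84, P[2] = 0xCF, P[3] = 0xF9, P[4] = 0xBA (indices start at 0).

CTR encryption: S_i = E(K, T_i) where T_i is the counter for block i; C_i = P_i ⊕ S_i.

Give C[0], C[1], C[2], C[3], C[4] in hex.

C[0]: T = 0xB1, S = E(K, T) = 0x66; 0xE7 ⊕ 0x66 = 0x81.
C[1]: T = 0xB2, S = E(K, T) = 0x6A; 0x84 ⊕ 0x6A = 0xEE.
C[2]: T = 0xB3, S = E(K, T) = 0x6E; 0xCF ⊕ 0x6E = 0xA1.
C[3]: T = 0xB4, S = E(K, T) = 0x72; 0xF9 ⊕ 0x72 = 0x8B.
C[4]: T = 0xB5, S = E(K, T) = 0x76; 0xBA ⊕ 0x76 = 0xCC.

C[0] = 0x81, C[1] = 0xEE, C[2] = 0xA1, C[3] = 0x8B, C[4] = 0xCC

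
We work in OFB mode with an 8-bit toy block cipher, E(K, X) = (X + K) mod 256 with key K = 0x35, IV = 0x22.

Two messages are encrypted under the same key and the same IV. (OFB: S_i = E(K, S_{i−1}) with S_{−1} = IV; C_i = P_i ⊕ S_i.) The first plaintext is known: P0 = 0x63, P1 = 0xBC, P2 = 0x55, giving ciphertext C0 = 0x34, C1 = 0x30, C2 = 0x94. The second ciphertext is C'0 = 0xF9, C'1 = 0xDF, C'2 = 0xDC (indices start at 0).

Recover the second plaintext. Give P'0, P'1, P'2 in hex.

In OFB with a reused IV, both messages share the same keystream S_i, so C_i ⊕ C'_i = P_i ⊕ P'_i and thus P'_i = P_i ⊕ C_i ⊕ C'_i.
P'0: 0x63 ⊕ 0x34 ⊕ 0xF9 = 0xAE.
P'1: 0xBC ⊕ 0x30 ⊕ 0xDF = 0x53.
P'2: 0x55 ⊕ 0x94 ⊕ 0xDC = 0x1D.

P'0 = 0xAE, P'1 = 0x53, P'2 = 0x1D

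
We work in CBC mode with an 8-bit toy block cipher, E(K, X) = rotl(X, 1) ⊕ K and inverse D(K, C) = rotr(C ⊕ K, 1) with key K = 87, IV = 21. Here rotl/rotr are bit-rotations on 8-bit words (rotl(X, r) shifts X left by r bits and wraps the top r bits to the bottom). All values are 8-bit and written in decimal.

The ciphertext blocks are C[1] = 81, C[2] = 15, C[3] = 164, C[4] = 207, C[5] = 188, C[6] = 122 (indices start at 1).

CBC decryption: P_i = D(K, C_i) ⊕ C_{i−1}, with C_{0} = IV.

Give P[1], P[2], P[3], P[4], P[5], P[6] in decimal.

P[1] = 22, P[2] = 125, P[3] = 246, P[4] = 232, P[5] = 58, P[6] = 42

P[1]: D(K, 81) = 3; 3 ⊕ 21 = 22.
P[2]: D(K, 15) = 44; 44 ⊕ 81 = 125.
P[3]: D(K, 164) = 249; 249 ⊕ 15 = 246.
P[4]: D(K, 207) = 76; 76 ⊕ 164 = 232.
P[5]: D(K, 188) = 245; 245 ⊕ 207 = 58.
P[6]: D(K, 122) = 150; 150 ⊕ 188 = 42.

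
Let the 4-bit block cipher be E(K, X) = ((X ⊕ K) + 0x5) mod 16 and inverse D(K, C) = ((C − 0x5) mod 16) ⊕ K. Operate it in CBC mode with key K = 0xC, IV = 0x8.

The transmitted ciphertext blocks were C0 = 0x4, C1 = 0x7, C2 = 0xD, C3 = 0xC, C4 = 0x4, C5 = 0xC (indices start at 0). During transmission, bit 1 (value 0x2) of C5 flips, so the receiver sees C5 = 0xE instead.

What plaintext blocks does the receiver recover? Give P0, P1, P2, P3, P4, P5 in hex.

P0 = 0xB, P1 = 0xA, P2 = 0x3, P3 = 0x6, P4 = 0xF, P5 = 0x1

CBC decryption: P_i = D(K, C_i) ⊕ C_{i−1}, with C_{−1} = IV.
Only C5 changed, to 0xE. In CBC, a change in C_i garbles P_i and flips the same bit in P_{i+1}. Decrypting the received ciphertext:
P0: D(K, 0x4) = 0x3; 0x3 ⊕ 0x8 = 0xB.
P1: D(K, 0x7) = 0xE; 0xE ⊕ 0x4 = 0xA.
P2: D(K, 0xD) = 0x4; 0x4 ⊕ 0x7 = 0x3.
P3: D(K, 0xC) = 0xB; 0xB ⊕ 0xD = 0x6.
P4: D(K, 0x4) = 0x3; 0x3 ⊕ 0xC = 0xF.
P5: D(K, 0xE) = 0x5; 0x5 ⊕ 0x4 = 0x1.
Blocks that differ from the original plaintext: P5.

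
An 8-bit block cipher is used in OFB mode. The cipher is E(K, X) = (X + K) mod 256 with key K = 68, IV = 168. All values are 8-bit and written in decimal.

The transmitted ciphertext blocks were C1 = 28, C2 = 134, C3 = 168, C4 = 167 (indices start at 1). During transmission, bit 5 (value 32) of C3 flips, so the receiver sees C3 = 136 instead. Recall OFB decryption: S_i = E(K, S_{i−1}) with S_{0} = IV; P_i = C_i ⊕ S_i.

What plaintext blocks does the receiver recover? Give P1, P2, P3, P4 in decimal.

P1 = 240, P2 = 182, P3 = 252, P4 = 31

Only C3 changed, to 136. In OFB, a change in C_i flips the same bit in P_i only; the keystream is unaffected. Decrypting the received ciphertext:
P1: S = E(K, 168) = 236; 28 ⊕ 236 = 240.
P2: S = E(K, 236) = 48; 134 ⊕ 48 = 182.
P3: S = E(K, 48) = 116; 136 ⊕ 116 = 252.
P4: S = E(K, 116) = 184; 167 ⊕ 184 = 31.
Blocks that differ from the original plaintext: P3.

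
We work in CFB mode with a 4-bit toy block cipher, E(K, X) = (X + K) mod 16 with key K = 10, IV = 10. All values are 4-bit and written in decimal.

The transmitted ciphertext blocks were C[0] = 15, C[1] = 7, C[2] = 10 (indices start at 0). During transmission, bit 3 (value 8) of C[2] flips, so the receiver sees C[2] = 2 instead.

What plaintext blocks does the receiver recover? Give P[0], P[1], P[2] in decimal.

P[0] = 11, P[1] = 14, P[2] = 3

CFB decryption: P_i = C_i ⊕ E(K, C_{i−1}), with C_{−1} = IV.
Only C[2] changed, to 2. In CFB, a change in C_i flips the same bit in P_i and garbles P_{i+1}. Decrypting the received ciphertext:
P[0]: E(K, 10) = 4; 15 ⊕ 4 = 11.
P[1]: E(K, 15) = 9; 7 ⊕ 9 = 14.
P[2]: E(K, 7) = 1; 2 ⊕ 1 = 3.
Blocks that differ from the original plaintext: P[2].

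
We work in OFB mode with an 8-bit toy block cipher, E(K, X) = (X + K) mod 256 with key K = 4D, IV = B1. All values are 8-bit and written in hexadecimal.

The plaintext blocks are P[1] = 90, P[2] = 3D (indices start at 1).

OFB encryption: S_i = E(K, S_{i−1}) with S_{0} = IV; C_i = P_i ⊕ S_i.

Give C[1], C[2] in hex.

C[1]: S = E(K, B1) = FE; 90 ⊕ FE = 6E.
C[2]: S = E(K, FE) = 4B; 3D ⊕ 4B = 76.

C[1] = 6E, C[2] = 76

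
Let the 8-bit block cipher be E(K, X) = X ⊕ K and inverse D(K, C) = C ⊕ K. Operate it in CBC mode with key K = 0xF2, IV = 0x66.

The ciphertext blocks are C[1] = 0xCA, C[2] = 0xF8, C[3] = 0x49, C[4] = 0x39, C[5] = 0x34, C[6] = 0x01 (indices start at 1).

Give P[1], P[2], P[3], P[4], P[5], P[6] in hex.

P[1] = 0x5E, P[2] = 0xC0, P[3] = 0x43, P[4] = 0x82, P[5] = 0xFF, P[6] = 0xC7

CBC decryption: P_i = D(K, C_i) ⊕ C_{i−1}, with C_{0} = IV.
P[1]: D(K, 0xCA) = 0x38; 0x38 ⊕ 0x66 = 0x5E.
P[2]: D(K, 0xF8) = 0x0A; 0x0A ⊕ 0xCA = 0xC0.
P[3]: D(K, 0x49) = 0xBB; 0xBB ⊕ 0xF8 = 0x43.
P[4]: D(K, 0x39) = 0xCB; 0xCB ⊕ 0x49 = 0x82.
P[5]: D(K, 0x34) = 0xC6; 0xC6 ⊕ 0x39 = 0xFF.
P[6]: D(K, 0x01) = 0xF3; 0xF3 ⊕ 0x34 = 0xC7.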